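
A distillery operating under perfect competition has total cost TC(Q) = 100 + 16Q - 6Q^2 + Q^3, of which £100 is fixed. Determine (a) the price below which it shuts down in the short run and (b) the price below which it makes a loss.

Shutdown price = min AVC. AVC = 16 - 6Q + Q^2, with vertex at Q = 3 and minimum £7.
ATC = 100/Q + 16 - 6Q + Q^2. Setting dATC/dQ = −100/Q^2 − 6 + 2Q = 0 gives Q = 5 (since 2·5^3 − 6·5^2 = 100).
min ATC = 100/5 + 16 − 6·5 + 5^2 = £31. That is the break-even price.
Between these two prices the firm operates at a loss; above £31 it earns a profit.

Shutdown price = £7; break-even price = £31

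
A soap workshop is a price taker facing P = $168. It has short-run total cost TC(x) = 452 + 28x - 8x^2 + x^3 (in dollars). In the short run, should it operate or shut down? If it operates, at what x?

Variable cost is VC = 28x - 8x^2 + x^3, so AVC = VC/x = 28 - 8x + x^2 and MC = dTC/dx = 28 - 16x + 3x^2.
The AVC parabola has its vertex at x = 8/2 = 4, where AVC = 28 - 8·4 + 4^2 = $12.
Because $168 ≥ $12, revenue can cover variable cost; the firm operates.
Solving P = MC: -140 - 16x + 3x^2 = 0 ⇒ x = -14/3 or 10. On the upward-sloping branch, x* = 10.
Check: AVC at x = 10 is $48 ≤ P, so revenue covers variable cost.
Profit = P·x − TC = 168·10 − 932 = $748.

Produce at x = 10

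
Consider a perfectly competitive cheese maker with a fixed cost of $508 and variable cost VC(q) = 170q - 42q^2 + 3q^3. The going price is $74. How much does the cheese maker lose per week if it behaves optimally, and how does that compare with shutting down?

AVC = 170 - 42q + 3q^2; min AVC = $23 at q = 7. Since P = $74 ≥ min AVC, the firm produces.
With MC = 170 - 84q + 9q^2, P = MC on the upward-sloping part at q* = 8.
TR = 74·8 = 592. TC = 508 + 208 = 716. Profit = 592 − 716 = -$124.
Shutting down would mean losing the fixed cost of $508, so operating at a loss of $124 is better by $384.

Profit = -$124 at q = 8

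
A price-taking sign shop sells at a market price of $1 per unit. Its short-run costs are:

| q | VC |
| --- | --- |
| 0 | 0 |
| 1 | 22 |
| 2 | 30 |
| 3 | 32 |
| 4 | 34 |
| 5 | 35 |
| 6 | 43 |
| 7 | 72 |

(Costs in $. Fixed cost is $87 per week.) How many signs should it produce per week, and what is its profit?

Profit at each row (π = 1q − TC): q=0: -87; q=1: -108; q=2: -115; q=3: -116; q=4: -117; q=5: -117; q=6: -124; q=7: -152.
Profit is highest at q = 0. Equivalently, the lowest AVC in the table is 35/5 ≈ $7 at q = 5, and P = $1 falls below it — price never covers variable cost, so the firm shuts down and loses only its fixed cost.

q = 0 (shut down); profit = -$87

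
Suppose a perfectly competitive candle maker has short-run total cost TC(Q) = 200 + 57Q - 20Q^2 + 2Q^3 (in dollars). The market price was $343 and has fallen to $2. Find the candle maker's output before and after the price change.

MC = 57 - 40Q + 6Q^2; the shutdown threshold is min AVC = $7 (at Q = 5).
With P = $343 above the shutdown price, P = MC gives Q = 11.
At P = $2 < min AVC = $7, price no longer covers variable cost at any output, so the firm shuts down: Q = 0.

Output falls from 11 to 0 (the firm shuts down)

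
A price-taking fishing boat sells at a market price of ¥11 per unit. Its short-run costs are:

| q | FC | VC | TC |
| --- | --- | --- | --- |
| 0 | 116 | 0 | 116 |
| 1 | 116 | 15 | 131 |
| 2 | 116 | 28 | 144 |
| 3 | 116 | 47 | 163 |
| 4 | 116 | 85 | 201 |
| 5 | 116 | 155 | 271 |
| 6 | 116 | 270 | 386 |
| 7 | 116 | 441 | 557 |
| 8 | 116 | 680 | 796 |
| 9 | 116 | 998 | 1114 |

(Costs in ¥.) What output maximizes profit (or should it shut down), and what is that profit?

Tabulate TR − TC: q=0: -116; q=1: -120; q=2: -122; q=3: -130; q=4: -157; q=5: -216; q=6: -320; q=7: -480; q=8: -708; q=9: -1015.
Profit is highest at q = 0. Equivalently, the lowest AVC in the table is 28/2 ≈ ¥14 at q = 2, and P = ¥11 falls below it — price never covers variable cost, so the firm shuts down and loses only its fixed cost.

q = 0 (shut down); profit = -¥116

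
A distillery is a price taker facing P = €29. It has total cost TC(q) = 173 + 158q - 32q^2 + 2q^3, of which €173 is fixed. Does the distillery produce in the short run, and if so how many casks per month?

Shut down

From TC, MC = TC'(q) = 158 - 64q + 6q^2 and AVC = VC/q = 158 - 32q + 2q^2.
The AVC parabola has its vertex at q = 32/4 = 8, where AVC = 158 - 32·8 + 2·8^2 = €30.
P = €29 lies below min AVC = €30; no output level covers variable cost.
Best response: produce nothing and absorb the €173 fixed cost.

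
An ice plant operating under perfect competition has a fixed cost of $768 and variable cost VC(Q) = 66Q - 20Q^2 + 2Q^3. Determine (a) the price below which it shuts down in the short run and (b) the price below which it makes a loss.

Shutdown price = $16; break-even price = $130

Shutdown price = min AVC. AVC = 66 - 20Q + 2Q^2, with vertex at Q = 5 and minimum $16.
ATC = 768/Q + 66 - 20Q + 2Q^2. Setting dATC/dQ = −768/Q^2 − 20 + 4Q = 0 gives Q = 8 (since 4·8^3 − 20·8^2 = 768).
min ATC = 768/8 + 66 − 20·8 + 2·8^2 = $130. That is the break-even price.
For $16 ≤ P < $130 the firm produces at a loss; below $16 it shuts down.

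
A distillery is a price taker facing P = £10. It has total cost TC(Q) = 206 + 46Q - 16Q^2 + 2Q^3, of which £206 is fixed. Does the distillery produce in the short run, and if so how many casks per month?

Variable cost is VC = 46Q - 16Q^2 + 2Q^3, so AVC = VC/Q = 46 - 16Q + 2Q^2 and MC = dTC/dQ = 46 - 32Q + 6Q^2.
AVC is minimized where dAVC/dQ = -16 + 4Q = 0, at Q = 4; min AVC = 46 - 16·4 + 2·4^2 = £14.
With P < min AVC (£10 < £14), every unit sold adds to the loss.
Best response: produce nothing and absorb the £206 fixed cost.

Shut down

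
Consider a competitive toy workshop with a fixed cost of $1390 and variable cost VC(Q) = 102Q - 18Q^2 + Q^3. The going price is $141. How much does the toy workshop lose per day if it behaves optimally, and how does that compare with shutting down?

AVC = 102 - 18Q + Q^2 has its minimum $21 at Q = 9; price $141 clears that bar, so the firm operates.
With MC = 102 - 36Q + 3Q^2, P = MC on the upward-sloping part at Q* = 13.
TR = 141·13 = 1833. TC = 1390 + 481 = 1871. Profit = 1833 − 1871 = -$38.
That loss of $38 beats the $1390 the firm would lose by shutting down; producing recovers $1352 of fixed cost.

Profit = -$38 at Q = 13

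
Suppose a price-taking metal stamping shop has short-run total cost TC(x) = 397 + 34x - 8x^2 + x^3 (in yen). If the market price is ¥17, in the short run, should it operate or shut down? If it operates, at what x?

Variable cost is VC = 34x - 8x^2 + x^3, so AVC = VC/x = 34 - 8x + x^2 and MC = dTC/dx = 34 - 16x + 3x^2.
The AVC parabola has its vertex at x = 8/2 = 4, where AVC = 34 - 8·4 + 4^2 = ¥18.
P = ¥17 lies below min AVC = ¥18; no output level covers variable cost.
Shutting down limits the loss to fixed cost, ¥397.

Shut down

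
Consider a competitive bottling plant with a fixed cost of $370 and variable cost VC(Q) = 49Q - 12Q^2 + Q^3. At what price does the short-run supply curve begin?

The firm shuts down when price falls below the minimum of average variable cost. AVC = VC/Q = 49 - 12Q + Q^2.
At the minimum of AVC, MC = AVC. MC = 49 - 24Q + 3Q^2; setting MC = AVC gives 2Q^2 - 12Q = 0, so Q = 6. min AVC = 13.
So the shutdown price is $13.

$13 per unit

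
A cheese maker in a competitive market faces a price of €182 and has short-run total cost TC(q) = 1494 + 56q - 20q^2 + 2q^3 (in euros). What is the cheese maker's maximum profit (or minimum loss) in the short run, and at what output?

AVC = 56 - 20q + 2q^2; min AVC = €6 at q = 5. Since P = €182 ≥ min AVC, the firm produces.
With MC = 56 - 40q + 6q^2, P = MC on the upward-sloping part at q* = 9.
TR = 182·9 = 1638. TC = 1494 + 342 = 1836. Profit = 1638 − 1836 = -€198.
By producing, the firm covers all variable cost plus €1296 of fixed cost; shutting down would lose the full €1494.

Profit = -€198 at q = 9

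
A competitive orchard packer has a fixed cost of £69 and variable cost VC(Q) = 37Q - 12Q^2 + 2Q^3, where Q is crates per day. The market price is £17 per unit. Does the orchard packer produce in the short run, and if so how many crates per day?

Shut down

Variable cost is VC = 37Q - 12Q^2 + 2Q^3, so AVC = VC/Q = 37 - 12Q + 2Q^2 and MC = dTC/dQ = 37 - 24Q + 6Q^2.
The AVC parabola has its vertex at Q = 12/4 = 3, where AVC = 37 - 12·3 + 2·3^2 = £19.
With P < min AVC (£17 < £19), every unit sold adds to the loss.
The firm minimizes its loss by shutting down and losing only its fixed cost of £69.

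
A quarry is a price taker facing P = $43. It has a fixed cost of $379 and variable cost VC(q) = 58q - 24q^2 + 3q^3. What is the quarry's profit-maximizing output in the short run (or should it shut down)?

From TC, MC = TC'(q) = 58 - 48q + 9q^2 and AVC = VC/q = 58 - 24q + 3q^2.
AVC is minimized where dAVC/dq = -24 + 6q = 0, at q = 4; min AVC = 58 - 24·4 + 3·4^2 = $10.
P = $43 exceeds min AVC = $10, so the firm stays open.
P = MC gives 15 - 48q + 9q^2 = 0, with roots 1/3 and 5. Take the larger (rising MC): q* = 5.
Check: AVC at q = 5 is $13 ≤ P, so revenue covers variable cost.
Profit = P·q − TC = 43·5 − 444 = -$229, a loss, but smaller than the $379 fixed cost the firm would lose by shutting down.

Produce at q = 5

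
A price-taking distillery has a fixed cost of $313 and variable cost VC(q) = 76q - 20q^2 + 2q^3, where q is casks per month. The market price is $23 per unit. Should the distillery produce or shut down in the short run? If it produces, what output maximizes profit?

Shut down

Strip out fixed cost: VC = 76q - 20q^2 + 2q^3. Then AVC = 76 - 20q + 2q^2 and MC = 76 - 40q + 6q^2.
The AVC parabola has its vertex at q = 20/4 = 5, where AVC = 76 - 20·5 + 2·5^2 = $26.
Since P = $23 < min AVC = $26, price fails to cover variable cost at any output.
Shutting down limits the loss to fixed cost, $313.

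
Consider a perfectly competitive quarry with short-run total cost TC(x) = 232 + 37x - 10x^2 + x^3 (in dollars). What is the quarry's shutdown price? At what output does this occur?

$12 per unit, at x = 5

The shutdown price is the minimum of AVC. VC = 37x - 10x^2 + x^3, so AVC = 37 - 10x + x^2.
dAVC/dx = -10 + 2x = 0 gives x = 5. min AVC = 37 - 10·5 + 5^2 = 12.
For P < $12 the firm produces nothing.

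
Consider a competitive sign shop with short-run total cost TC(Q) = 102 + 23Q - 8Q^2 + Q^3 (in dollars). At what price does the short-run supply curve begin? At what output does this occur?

The shutdown price is the minimum of AVC. VC = 23Q - 8Q^2 + Q^3, so AVC = 23 - 8Q + Q^2.
dAVC/dQ = -8 + 2Q = 0 gives Q = 4. min AVC = 23 - 8·4 + 4^2 = 7.
So the shutdown price is $7.

$7 per unit, at Q = 4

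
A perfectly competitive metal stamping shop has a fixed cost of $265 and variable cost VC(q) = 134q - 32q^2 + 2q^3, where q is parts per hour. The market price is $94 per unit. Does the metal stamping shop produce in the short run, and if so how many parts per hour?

Variable cost is VC = 134q - 32q^2 + 2q^3, so AVC = VC/q = 134 - 32q + 2q^2 and MC = dTC/dq = 134 - 64q + 6q^2.
The AVC parabola has its vertex at q = 32/4 = 8, where AVC = 134 - 32·8 + 2·8^2 = $6.
P = $94 exceeds min AVC = $6, so the firm stays open.
Solving P = MC: 40 - 64q + 6q^2 = 0 ⇒ q = 2/3 or 10. On the upward-sloping branch, q* = 10.
Check: AVC at q = 10 is $14 ≤ P, so revenue covers variable cost.
Profit = P·q − TC = 94·10 − 405 = $535.

Produce at q = 10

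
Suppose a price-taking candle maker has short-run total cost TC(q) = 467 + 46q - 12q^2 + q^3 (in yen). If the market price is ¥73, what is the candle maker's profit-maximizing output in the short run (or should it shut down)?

Produce at q = 9

Strip out fixed cost: VC = 46q - 12q^2 + q^3. Then AVC = 46 - 12q + q^2 and MC = 46 - 24q + 3q^2.
The AVC parabola has its vertex at q = 12/2 = 6, where AVC = 46 - 12·6 + 6^2 = ¥10.
P = ¥73 exceeds min AVC = ¥10, so the firm stays open.
Solving P = MC: -27 - 24q + 3q^2 = 0 ⇒ q = -1 or 9. On the upward-sloping branch, q* = 9.
Check: AVC at q = 9 is ¥19 ≤ P, so revenue covers variable cost.
Profit = P·q − TC = 73·9 − 638 = ¥19.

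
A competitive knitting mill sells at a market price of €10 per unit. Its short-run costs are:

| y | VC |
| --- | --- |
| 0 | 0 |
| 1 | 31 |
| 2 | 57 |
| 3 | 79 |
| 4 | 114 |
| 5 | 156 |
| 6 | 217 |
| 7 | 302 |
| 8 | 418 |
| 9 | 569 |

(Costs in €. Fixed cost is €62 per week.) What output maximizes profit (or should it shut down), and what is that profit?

Tabulate TR − TC: y=0: -62; y=1: -83; y=2: -99; y=3: -111; y=4: -136; y=5: -168; y=6: -219; y=7: -294; y=8: -400; y=9: -541.
Profit is highest at y = 0. Equivalently, the lowest AVC in the table is 79/3 ≈ €26.33 at y = 3, and P = €10 falls below it — price never covers variable cost, so the firm shuts down and loses only its fixed cost.

y = 0 (shut down); profit = -€62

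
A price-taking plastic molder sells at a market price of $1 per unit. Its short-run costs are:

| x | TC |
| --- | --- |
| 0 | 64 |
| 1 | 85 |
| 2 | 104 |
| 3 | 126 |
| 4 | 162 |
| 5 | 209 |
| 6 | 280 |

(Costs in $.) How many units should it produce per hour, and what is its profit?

Compute π = P·x − TC at each output: x=0: -64; x=1: -84; x=2: -102; x=3: -123; x=4: -158; x=5: -204; x=6: -274.
Profit is highest at x = 0. Equivalently, the lowest AVC in the table is 40/2 ≈ $20 at x = 2, and P = $1 falls below it — price never covers variable cost, so the firm shuts down and loses only its fixed cost.

x = 0 (shut down); profit = -$64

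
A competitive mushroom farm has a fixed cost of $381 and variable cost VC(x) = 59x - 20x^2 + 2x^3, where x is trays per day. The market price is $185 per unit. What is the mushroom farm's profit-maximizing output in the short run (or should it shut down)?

Variable cost is VC = 59x - 20x^2 + 2x^3, so AVC = VC/x = 59 - 20x + 2x^2 and MC = dTC/dx = 59 - 40x + 6x^2.
The AVC parabola has its vertex at x = 20/4 = 5, where AVC = 59 - 20·5 + 2·5^2 = $9.
Since P = $185 ≥ min AVC = $9, price covers variable cost and the firm should produce.
P = MC gives -126 - 40x + 6x^2 = 0, with roots -7/3 and 9. Take the larger (rising MC): x* = 9.
Check: AVC at x = 9 is $41 ≤ P, so revenue covers variable cost.
Profit = P·x − TC = 185·9 − 750 = $915.

Produce at x = 9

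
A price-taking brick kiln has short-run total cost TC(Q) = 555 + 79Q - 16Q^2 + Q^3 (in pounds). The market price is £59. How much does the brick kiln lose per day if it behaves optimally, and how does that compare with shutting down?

AVC = 79 - 16Q + Q^2; min AVC = £15 at Q = 8. Since P = £59 ≥ min AVC, the firm produces.
MC = 79 - 32Q + 3Q^2. Setting P = MC and taking the root on the rising branch gives Q* = 10.
TR = 59·10 = 590. TC = 555 + 190 = 745. Profit = 590 − 745 = -£155.
Shutting down would mean losing the fixed cost of £555, so operating at a loss of £155 is better by £400.

Profit = -£155 at Q = 10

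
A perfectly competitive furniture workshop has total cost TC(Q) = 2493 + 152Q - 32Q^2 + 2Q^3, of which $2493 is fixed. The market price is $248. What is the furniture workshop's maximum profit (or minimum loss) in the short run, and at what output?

Profit = -$189 at Q = 12

AVC = 152 - 32Q + 2Q^2 has its minimum $24 at Q = 8; price $248 clears that bar, so the firm operates.
With MC = 152 - 64Q + 6Q^2, P = MC on the upward-sloping part at Q* = 12.
TR = 248·12 = 2976. TC = 2493 + 672 = 3165. Profit = 2976 − 3165 = -$189.
That loss of $189 beats the $2493 the firm would lose by shutting down; producing recovers $2304 of fixed cost.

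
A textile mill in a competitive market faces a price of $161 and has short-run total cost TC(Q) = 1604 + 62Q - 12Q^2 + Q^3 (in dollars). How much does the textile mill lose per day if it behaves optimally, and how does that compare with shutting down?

AVC = 62 - 12Q + Q^2; min AVC = $26 at Q = 6. Since P = $161 ≥ min AVC, the firm produces.
MC = 62 - 24Q + 3Q^2. Setting P = MC and taking the root on the rising branch gives Q* = 11.
TR = 161·11 = 1771. TC = 1604 + 561 = 2165. Profit = 1771 − 2165 = -$394.
That loss of $394 beats the $1604 the firm would lose by shutting down; producing recovers $1210 of fixed cost.

Profit = -$394 at Q = 11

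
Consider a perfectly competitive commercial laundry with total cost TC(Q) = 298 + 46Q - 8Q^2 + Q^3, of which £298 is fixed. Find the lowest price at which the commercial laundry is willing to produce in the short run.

The firm shuts down when price falls below the minimum of average variable cost. AVC = VC/Q = 46 - 8Q + Q^2.
dAVC/dQ = -8 + 2Q = 0 gives Q = 4. min AVC = 46 - 8·4 + 4^2 = 30.
So the shutdown price is £30.

£30 per unit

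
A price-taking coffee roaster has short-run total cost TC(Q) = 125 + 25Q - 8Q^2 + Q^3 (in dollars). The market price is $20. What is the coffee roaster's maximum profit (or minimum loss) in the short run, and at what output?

AVC = 25 - 8Q + Q^2 has its minimum $9 at Q = 4; price $20 clears that bar, so the firm operates.
With MC = 25 - 16Q + 3Q^2, P = MC on the upward-sloping part at Q* = 5.
TR = 20·5 = 100. TC = 125 + 50 = 175. Profit = 100 − 175 = -$75.
Shutting down would mean losing the fixed cost of $125, so operating at a loss of $75 is better by $50.

Profit = -$75 at Q = 5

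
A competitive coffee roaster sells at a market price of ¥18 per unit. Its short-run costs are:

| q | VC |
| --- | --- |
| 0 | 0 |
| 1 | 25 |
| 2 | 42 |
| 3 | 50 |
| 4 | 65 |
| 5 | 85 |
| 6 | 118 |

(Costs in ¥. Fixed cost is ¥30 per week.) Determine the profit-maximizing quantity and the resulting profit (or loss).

Compute π = P·q − TC at each output: q=0: -30; q=1: -37; q=2: -36; q=3: -26; q=4: -23; q=5: -25; q=6: -40.
Profit is maximized at q = 4. AVC there is 65/4 = ¥16.25 ≤ P, so producing beats shutting down (which would give -¥30).

q = 4; profit = -¥23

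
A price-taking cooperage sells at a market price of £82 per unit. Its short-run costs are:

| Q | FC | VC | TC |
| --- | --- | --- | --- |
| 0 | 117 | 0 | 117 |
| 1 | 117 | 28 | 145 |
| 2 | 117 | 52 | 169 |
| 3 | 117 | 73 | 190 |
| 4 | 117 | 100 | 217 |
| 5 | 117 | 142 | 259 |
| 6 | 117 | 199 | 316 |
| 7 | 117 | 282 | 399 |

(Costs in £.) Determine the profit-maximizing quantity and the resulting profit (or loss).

Q = 6; profit = £176

Compute π = P·Q − TC at each output: Q=0: -117; Q=1: -63; Q=2: -5; Q=3: 56; Q=4: 111; Q=5: 151; Q=6: 176; Q=7: 175.
Profit is maximized at Q = 6. AVC there is 199/6 = £33.17 ≤ P, so producing beats shutting down (which would give -£117).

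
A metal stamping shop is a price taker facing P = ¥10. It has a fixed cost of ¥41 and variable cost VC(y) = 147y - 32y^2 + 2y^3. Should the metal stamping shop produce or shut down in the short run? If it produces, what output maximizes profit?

Shut down

Variable cost is VC = 147y - 32y^2 + 2y^3, so AVC = VC/y = 147 - 32y + 2y^2 and MC = dTC/dy = 147 - 64y + 6y^2.
AVC is minimized where dAVC/dy = -32 + 4y = 0, at y = 8; min AVC = 147 - 32·8 + 2·8^2 = ¥19.
P = ¥10 lies below min AVC = ¥19; no output level covers variable cost.
Shutting down limits the loss to fixed cost, ¥41.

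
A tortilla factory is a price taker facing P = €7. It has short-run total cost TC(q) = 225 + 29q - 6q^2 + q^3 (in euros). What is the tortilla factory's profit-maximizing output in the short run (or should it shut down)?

Variable cost is VC = 29q - 6q^2 + q^3, so AVC = VC/q = 29 - 6q + q^2 and MC = dTC/dq = 29 - 12q + 3q^2.
AVC is minimized where dAVC/dq = -6 + 2q = 0, at q = 3; min AVC = 29 - 6·3 + 3^2 = €20.
P = €7 lies below min AVC = €20; no output level covers variable cost.
Best response: produce nothing and absorb the €225 fixed cost.

Shut down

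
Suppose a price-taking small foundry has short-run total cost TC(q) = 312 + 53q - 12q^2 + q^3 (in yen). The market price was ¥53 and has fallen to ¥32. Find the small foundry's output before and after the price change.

Output falls from 8 to 7

AVC = 53 - 12q + q^2, minimized at q = 6 where min AVC = ¥17. MC = 53 - 24q + 3q^2.
At P = ¥53 ≥ min AVC, set P = MC on the rising branch: q = 8.
At P = ¥32 ≥ min AVC, set P = MC: q = 7. The firm stays open but cuts output.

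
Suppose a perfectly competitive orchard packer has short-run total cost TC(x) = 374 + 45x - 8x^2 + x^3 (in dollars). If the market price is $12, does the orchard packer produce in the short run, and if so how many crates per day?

Shut down

From TC, MC = TC'(x) = 45 - 16x + 3x^2 and AVC = VC/x = 45 - 8x + x^2.
AVC is minimized where dAVC/dx = -8 + 2x = 0, at x = 4; min AVC = 45 - 8·4 + 4^2 = $29.
Since P = $12 < min AVC = $29, price fails to cover variable cost at any output.
The firm minimizes its loss by shutting down and losing only its fixed cost of $374.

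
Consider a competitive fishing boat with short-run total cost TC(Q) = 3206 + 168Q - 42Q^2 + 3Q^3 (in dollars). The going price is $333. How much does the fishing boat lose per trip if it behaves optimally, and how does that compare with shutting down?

Profit = -$302 at Q = 11

AVC = 168 - 42Q + 3Q^2 has its minimum $21 at Q = 7; price $333 clears that bar, so the firm operates.
MC = 168 - 84Q + 9Q^2. Setting P = MC and taking the root on the rising branch gives Q* = 11.
TR = 333·11 = 3663. TC = 3206 + 759 = 3965. Profit = 3663 − 3965 = -$302.
That loss of $302 beats the $3206 the firm would lose by shutting down; producing recovers $2904 of fixed cost.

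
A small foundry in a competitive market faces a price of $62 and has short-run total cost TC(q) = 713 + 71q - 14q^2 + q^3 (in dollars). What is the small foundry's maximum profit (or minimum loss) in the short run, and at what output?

AVC = 71 - 14q + q^2; min AVC = $22 at q = 7. Since P = $62 ≥ min AVC, the firm produces.
With MC = 71 - 28q + 3q^2, P = MC on the upward-sloping part at q* = 9.
TR = 62·9 = 558. TC = 713 + 234 = 947. Profit = 558 − 947 = -$389.
By producing, the firm covers all variable cost plus $324 of fixed cost; shutting down would lose the full $713.

Profit = -$389 at q = 9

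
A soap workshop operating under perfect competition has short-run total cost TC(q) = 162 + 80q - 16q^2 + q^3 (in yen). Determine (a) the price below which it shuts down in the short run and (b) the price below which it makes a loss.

AVC = 80 - 16q + q^2; minimized at q = 8, giving min AVC = ¥16. That is the shutdown price.
ATC = 162/q + 80 - 16q + q^2. Setting dATC/dq = −162/q^2 − 16 + 2q = 0 gives q = 9 (since 2·9^3 − 16·9^2 = 162).
min ATC = 162/9 + 80 − 16·9 + 9^2 = ¥35. That is the break-even price.
Between these two prices the firm operates at a loss; above ¥35 it earns a profit.

Shutdown price = ¥16; break-even price = ¥35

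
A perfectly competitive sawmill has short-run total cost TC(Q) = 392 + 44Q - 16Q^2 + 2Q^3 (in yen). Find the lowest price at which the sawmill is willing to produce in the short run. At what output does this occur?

Short-run supply begins at min AVC. From VC = 44Q - 16Q^2 + 2Q^3, AVC = 44 - 16Q + 2Q^2.
dAVC/dQ = -16 + 4Q = 0 gives Q = 4. min AVC = 44 - 16·4 + 2·4^2 = 12.
The firm shuts down for any P below ¥12.

¥12 per unit, at Q = 4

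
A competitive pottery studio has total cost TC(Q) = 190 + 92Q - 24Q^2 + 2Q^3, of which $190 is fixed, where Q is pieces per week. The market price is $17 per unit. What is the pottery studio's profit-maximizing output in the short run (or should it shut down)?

Strip out fixed cost: VC = 92Q - 24Q^2 + 2Q^3. Then AVC = 92 - 24Q + 2Q^2 and MC = 92 - 48Q + 6Q^2.
The AVC parabola has its vertex at Q = 24/4 = 6, where AVC = 92 - 24·6 + 2·6^2 = $20.
P = $17 lies below min AVC = $20; no output level covers variable cost.
The firm minimizes its loss by shutting down and losing only its fixed cost of $190.

Shut down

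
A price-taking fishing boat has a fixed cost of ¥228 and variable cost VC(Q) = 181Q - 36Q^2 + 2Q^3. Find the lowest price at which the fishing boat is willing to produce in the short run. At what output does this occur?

The firm shuts down when price falls below the minimum of average variable cost. AVC = VC/Q = 181 - 36Q + 2Q^2.
At the minimum of AVC, MC = AVC. MC = 181 - 72Q + 6Q^2; setting MC = AVC gives 4Q^2 - 36Q = 0, so Q = 9. min AVC = 19.
The firm shuts down for any P below ¥19.

¥19 per unit, at Q = 9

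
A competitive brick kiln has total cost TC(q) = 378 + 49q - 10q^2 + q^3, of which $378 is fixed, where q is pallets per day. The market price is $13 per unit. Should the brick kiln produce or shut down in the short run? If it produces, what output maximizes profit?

Shut down

Strip out fixed cost: VC = 49q - 10q^2 + q^3. Then AVC = 49 - 10q + q^2 and MC = 49 - 20q + 3q^2.
The AVC parabola has its vertex at q = 10/2 = 5, where AVC = 49 - 10·5 + 5^2 = $24.
P = $13 lies below min AVC = $24; no output level covers variable cost.
Shutting down limits the loss to fixed cost, $378.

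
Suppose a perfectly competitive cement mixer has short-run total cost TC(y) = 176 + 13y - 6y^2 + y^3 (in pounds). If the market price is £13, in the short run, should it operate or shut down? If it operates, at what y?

Produce at y = 4

Variable cost is VC = 13y - 6y^2 + y^3, so AVC = VC/y = 13 - 6y + y^2 and MC = dTC/dy = 13 - 12y + 3y^2.
The AVC parabola has its vertex at y = 6/2 = 3, where AVC = 13 - 6·3 + 3^2 = £4.
Because £13 ≥ £4, revenue can cover variable cost; the firm operates.
Solving P = MC: -12y + 3y^2 = 0 ⇒ y = 0 or 4. On the upward-sloping branch, y* = 4.
Check: AVC at y = 4 is £5 ≤ P, so revenue covers variable cost.
Profit = P·y − TC = 13·4 − 196 = -£144, a loss, but smaller than the £176 fixed cost the firm would lose by shutting down.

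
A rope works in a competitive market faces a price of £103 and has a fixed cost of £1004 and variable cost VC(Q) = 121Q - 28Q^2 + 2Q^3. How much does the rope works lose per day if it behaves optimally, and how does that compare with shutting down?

AVC = 121 - 28Q + 2Q^2 has its minimum £23 at Q = 7; price £103 clears that bar, so the firm operates.
With MC = 121 - 56Q + 6Q^2, P = MC on the upward-sloping part at Q* = 9.
TR = 103·9 = 927. TC = 1004 + 279 = 1283. Profit = 927 − 1283 = -£356.
That loss of £356 beats the £1004 the firm would lose by shutting down; producing recovers £648 of fixed cost.

Profit = -£356 at Q = 9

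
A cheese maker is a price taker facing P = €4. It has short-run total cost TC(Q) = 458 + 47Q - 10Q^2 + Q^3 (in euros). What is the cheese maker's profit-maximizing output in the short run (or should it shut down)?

Shut down

Strip out fixed cost: VC = 47Q - 10Q^2 + Q^3. Then AVC = 47 - 10Q + Q^2 and MC = 47 - 20Q + 3Q^2.
The AVC parabola has its vertex at Q = 10/2 = 5, where AVC = 47 - 10·5 + 5^2 = €22.
Since P = €4 < min AVC = €22, price fails to cover variable cost at any output.
Best response: produce nothing and absorb the €458 fixed cost.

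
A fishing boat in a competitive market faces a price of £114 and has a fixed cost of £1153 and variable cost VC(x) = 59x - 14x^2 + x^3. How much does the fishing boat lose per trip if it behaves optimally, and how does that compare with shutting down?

Profit = -£185 at x = 11

AVC = 59 - 14x + x^2; min AVC = £10 at x = 7. Since P = £114 ≥ min AVC, the firm produces.
With MC = 59 - 28x + 3x^2, P = MC on the upward-sloping part at x* = 11.
TR = 114·11 = 1254. TC = 1153 + 286 = 1439. Profit = 1254 − 1439 = -£185.
That loss of £185 beats the £1153 the firm would lose by shutting down; producing recovers £968 of fixed cost.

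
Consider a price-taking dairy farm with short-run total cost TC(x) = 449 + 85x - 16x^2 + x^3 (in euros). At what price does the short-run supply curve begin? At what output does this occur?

€21 per unit, at x = 8

The firm shuts down when price falls below the minimum of average variable cost. AVC = VC/x = 85 - 16x + x^2.
At the minimum of AVC, MC = AVC. MC = 85 - 32x + 3x^2; setting MC = AVC gives 2x^2 - 16x = 0, so x = 8. min AVC = 21.
For P < €21 the firm produces nothing.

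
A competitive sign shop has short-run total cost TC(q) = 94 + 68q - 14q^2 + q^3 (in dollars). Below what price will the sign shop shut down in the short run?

The shutdown price is the minimum of AVC. VC = 68q - 14q^2 + q^3, so AVC = 68 - 14q + q^2.
dAVC/dq = -14 + 2q = 0 gives q = 7. min AVC = 68 - 14·7 + 7^2 = 19.
So the shutdown price is $19.

$19 per unit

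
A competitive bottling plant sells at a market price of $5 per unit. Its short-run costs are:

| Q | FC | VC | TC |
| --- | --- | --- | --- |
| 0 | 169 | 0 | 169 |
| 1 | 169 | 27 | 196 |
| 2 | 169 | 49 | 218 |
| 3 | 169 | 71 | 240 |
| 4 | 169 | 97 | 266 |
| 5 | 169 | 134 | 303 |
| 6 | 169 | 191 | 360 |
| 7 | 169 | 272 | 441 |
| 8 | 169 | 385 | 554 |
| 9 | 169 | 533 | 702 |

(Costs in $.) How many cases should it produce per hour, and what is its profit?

Q = 0 (shut down); profit = -$169

Tabulate TR − TC: Q=0: -169; Q=1: -191; Q=2: -208; Q=3: -225; Q=4: -246; Q=5: -278; Q=6: -330; Q=7: -406; Q=8: -514; Q=9: -657.
Profit is highest at Q = 0. Equivalently, the lowest AVC in the table is 71/3 ≈ $23.67 at Q = 3, and P = $5 falls below it — price never covers variable cost, so the firm shuts down and loses only its fixed cost.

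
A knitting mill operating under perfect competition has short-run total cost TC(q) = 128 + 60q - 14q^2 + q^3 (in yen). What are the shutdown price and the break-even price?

Shutdown price = ¥11; break-even price = ¥28

Shutdown price = min AVC. AVC = 60 - 14q + q^2, with vertex at q = 7 and minimum ¥11.
ATC = 128/q + 60 - 14q + q^2. Setting dATC/dq = −128/q^2 − 14 + 2q = 0 gives q = 8 (since 2·8^3 − 14·8^2 = 128).
min ATC = 128/8 + 60 − 14·8 + 8^2 = ¥28. That is the break-even price.
Between these two prices the firm operates at a loss; above ¥28 it earns a profit.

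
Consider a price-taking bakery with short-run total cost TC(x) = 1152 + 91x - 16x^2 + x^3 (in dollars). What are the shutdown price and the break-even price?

Shutdown price = min AVC. AVC = 91 - 16x + x^2, with vertex at x = 8 and minimum $27.
ATC = 1152/x + 91 - 16x + x^2. Setting dATC/dx = −1152/x^2 − 16 + 2x = 0 gives x = 12 (since 2·12^3 − 16·12^2 = 1152).
min ATC = 1152/12 + 91 − 16·12 + 12^2 = $139. That is the break-even price.
Between these two prices the firm operates at a loss; above $139 it earns a profit.

Shutdown price = $27; break-even price = $139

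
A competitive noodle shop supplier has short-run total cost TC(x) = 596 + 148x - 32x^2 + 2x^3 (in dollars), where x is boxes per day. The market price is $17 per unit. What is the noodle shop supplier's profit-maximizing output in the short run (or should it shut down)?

From TC, MC = TC'(x) = 148 - 64x + 6x^2 and AVC = VC/x = 148 - 32x + 2x^2.
AVC is minimized where dAVC/dx = -32 + 4x = 0, at x = 8; min AVC = 148 - 32·8 + 2·8^2 = $20.
Since P = $17 < min AVC = $20, price fails to cover variable cost at any output.
Shutting down limits the loss to fixed cost, $596.

Shut down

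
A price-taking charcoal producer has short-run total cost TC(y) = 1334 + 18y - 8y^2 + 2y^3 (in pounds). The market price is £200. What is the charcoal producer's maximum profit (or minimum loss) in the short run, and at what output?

AVC = 18 - 8y + 2y^2 has its minimum £10 at y = 2; price £200 clears that bar, so the firm operates.
MC = 18 - 16y + 6y^2. Setting P = MC and taking the root on the rising branch gives y* = 7.
TR = 200·7 = 1400. TC = 1334 + 420 = 1754. Profit = 1400 − 1754 = -£354.
Shutting down would mean losing the fixed cost of £1334, so operating at a loss of £354 is better by £980.

Profit = -£354 at y = 7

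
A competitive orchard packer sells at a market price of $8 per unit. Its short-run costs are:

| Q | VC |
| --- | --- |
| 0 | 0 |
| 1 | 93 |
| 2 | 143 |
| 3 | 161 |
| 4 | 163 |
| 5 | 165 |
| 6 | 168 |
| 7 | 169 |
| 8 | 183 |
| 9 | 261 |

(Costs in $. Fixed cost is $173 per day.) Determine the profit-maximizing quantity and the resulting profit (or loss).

Q = 0 (shut down); profit = -$173

Compute π = P·Q − TC at each output: Q=0: -173; Q=1: -258; Q=2: -300; Q=3: -310; Q=4: -304; Q=5: -298; Q=6: -293; Q=7: -286; Q=8: -292; Q=9: -362.
Profit is highest at Q = 0. Equivalently, the lowest AVC in the table is 183/8 ≈ $22.88 at Q = 8, and P = $8 falls below it — price never covers variable cost, so the firm shuts down and loses only its fixed cost.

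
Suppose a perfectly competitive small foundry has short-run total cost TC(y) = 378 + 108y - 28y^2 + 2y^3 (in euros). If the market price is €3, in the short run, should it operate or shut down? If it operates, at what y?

Shut down

From TC, MC = TC'(y) = 108 - 56y + 6y^2 and AVC = VC/y = 108 - 28y + 2y^2.
AVC hits its minimum where MC = AVC, at y = 7, giving min AVC = 108 - 28·7 + 2·7^2 = €10.
Since P = €3 < min AVC = €10, price fails to cover variable cost at any output.
Best response: produce nothing and absorb the €378 fixed cost.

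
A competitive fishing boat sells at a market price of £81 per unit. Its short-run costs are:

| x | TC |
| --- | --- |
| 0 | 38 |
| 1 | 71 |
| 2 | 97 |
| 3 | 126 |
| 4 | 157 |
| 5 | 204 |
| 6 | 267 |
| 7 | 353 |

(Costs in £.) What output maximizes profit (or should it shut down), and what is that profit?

x = 6; profit = £219

Compute π = P·x − TC at each output: x=0: -38; x=1: 10; x=2: 65; x=3: 117; x=4: 167; x=5: 201; x=6: 219; x=7: 214.
Profit is maximized at x = 6. AVC there is 229/6 = £38.17 ≤ P, so producing beats shutting down (which would give -£38).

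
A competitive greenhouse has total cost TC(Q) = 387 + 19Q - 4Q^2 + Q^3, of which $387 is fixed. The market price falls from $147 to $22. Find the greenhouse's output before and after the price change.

AVC = 19 - 4Q + Q^2, minimized at Q = 2 where min AVC = $15. MC = 19 - 8Q + 3Q^2.
With P = $147 above the shutdown price, P = MC gives Q = 8.
At P = $22 ≥ min AVC, set P = MC: Q = 3. The firm stays open but cuts output.

Output falls from 8 to 3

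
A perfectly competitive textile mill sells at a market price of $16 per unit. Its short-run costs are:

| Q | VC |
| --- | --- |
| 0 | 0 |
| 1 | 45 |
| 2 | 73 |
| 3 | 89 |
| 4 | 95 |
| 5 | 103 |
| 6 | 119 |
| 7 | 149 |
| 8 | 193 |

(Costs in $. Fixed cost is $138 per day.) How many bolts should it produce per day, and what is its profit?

Q = 0 (shut down); profit = -$138

Profit at each row (π = 16Q − TC): Q=0: -138; Q=1: -167; Q=2: -179; Q=3: -179; Q=4: -169; Q=5: -161; Q=6: -161; Q=7: -175; Q=8: -203.
Profit is highest at Q = 0. Equivalently, the lowest AVC in the table is 119/6 ≈ $19.83 at Q = 6, and P = $16 falls below it — price never covers variable cost, so the firm shuts down and loses only its fixed cost.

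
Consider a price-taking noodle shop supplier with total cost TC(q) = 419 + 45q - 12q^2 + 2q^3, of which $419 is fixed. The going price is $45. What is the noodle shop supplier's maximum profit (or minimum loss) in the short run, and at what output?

Profit = -$355 at q = 4

AVC = 45 - 12q + 2q^2; min AVC = $27 at q = 3. Since P = $45 ≥ min AVC, the firm produces.
MC = 45 - 24q + 6q^2. Setting P = MC and taking the root on the rising branch gives q* = 4.
TR = 45·4 = 180. TC = 419 + 116 = 535. Profit = 180 − 535 = -$355.
Shutting down would mean losing the fixed cost of $419, so operating at a loss of $355 is better by $64.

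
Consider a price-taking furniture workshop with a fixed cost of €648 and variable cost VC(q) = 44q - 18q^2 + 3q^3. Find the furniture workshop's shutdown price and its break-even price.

Shutdown price = €17; break-even price = €152

AVC = 44 - 18q + 3q^2; minimized at q = 3, giving min AVC = €17. That is the shutdown price.
ATC = 648/q + 44 - 18q + 3q^2. Setting dATC/dq = −648/q^2 − 18 + 6q = 0 gives q = 6 (since 6·6^3 − 18·6^2 = 648).
min ATC = 648/6 + 44 − 18·6 + 3·6^2 = €152. That is the break-even price.
Between these two prices the firm operates at a loss; above €152 it earns a profit.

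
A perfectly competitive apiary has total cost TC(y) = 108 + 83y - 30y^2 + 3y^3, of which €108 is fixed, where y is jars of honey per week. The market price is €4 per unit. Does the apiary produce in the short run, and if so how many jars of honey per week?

Shut down

Strip out fixed cost: VC = 83y - 30y^2 + 3y^3. Then AVC = 83 - 30y + 3y^2 and MC = 83 - 60y + 9y^2.
AVC hits its minimum where MC = AVC, at y = 5, giving min AVC = 83 - 30·5 + 3·5^2 = €8.
With P < min AVC (€4 < €8), every unit sold adds to the loss.
The firm minimizes its loss by shutting down and losing only its fixed cost of €108.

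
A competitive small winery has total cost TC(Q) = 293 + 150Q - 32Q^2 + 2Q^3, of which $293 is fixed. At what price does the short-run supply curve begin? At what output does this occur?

$22 per unit, at Q = 8

The firm shuts down when price falls below the minimum of average variable cost. AVC = VC/Q = 150 - 32Q + 2Q^2.
At the minimum of AVC, MC = AVC. MC = 150 - 64Q + 6Q^2; setting MC = AVC gives 4Q^2 - 32Q = 0, so Q = 8. min AVC = 22.
So the shutdown price is $22.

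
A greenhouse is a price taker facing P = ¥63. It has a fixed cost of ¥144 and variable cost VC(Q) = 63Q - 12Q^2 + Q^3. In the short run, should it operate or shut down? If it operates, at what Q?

Produce at Q = 8

From TC, MC = TC'(Q) = 63 - 24Q + 3Q^2 and AVC = VC/Q = 63 - 12Q + Q^2.
The AVC parabola has its vertex at Q = 12/2 = 6, where AVC = 63 - 12·6 + 6^2 = ¥27.
Because ¥63 ≥ ¥27, revenue can cover variable cost; the firm operates.
Set P = MC: 63 = 63 - 24Q + 3Q^2 → -24Q + 3Q^2 = 0. The roots are Q = 0 and Q = 8; the profit-maximizing output is on the rising part of MC, so Q* = 8.
Check: AVC at Q = 8 is ¥31 ≤ P, so revenue covers variable cost.
Profit = P·Q − TC = 63·8 − 392 = ¥112.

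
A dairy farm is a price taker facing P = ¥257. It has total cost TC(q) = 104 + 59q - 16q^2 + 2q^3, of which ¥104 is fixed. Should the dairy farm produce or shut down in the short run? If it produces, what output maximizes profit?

From TC, MC = TC'(q) = 59 - 32q + 6q^2 and AVC = VC/q = 59 - 16q + 2q^2.
The AVC parabola has its vertex at q = 16/4 = 4, where AVC = 59 - 16·4 + 2·4^2 = ¥27.
Because ¥257 ≥ ¥27, revenue can cover variable cost; the firm operates.
Set P = MC: 257 = 59 - 32q + 6q^2 → -198 - 32q + 6q^2 = 0. The roots are q = -11/3 and q = 9; the profit-maximizing output is on the rising part of MC, so q* = 9.
Check: AVC at q = 9 is ¥77 ≤ P, so revenue covers variable cost.
Profit = P·q − TC = 257·9 − 797 = ¥1516.

Produce at q = 9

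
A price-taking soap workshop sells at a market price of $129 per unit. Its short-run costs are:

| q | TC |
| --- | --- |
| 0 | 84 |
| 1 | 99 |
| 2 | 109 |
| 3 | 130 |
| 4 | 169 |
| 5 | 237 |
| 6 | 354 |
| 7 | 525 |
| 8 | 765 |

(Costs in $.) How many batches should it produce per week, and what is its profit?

q = 6; profit = $420

Profit at each row (π = 129q − TC): q=0: -84; q=1: 30; q=2: 149; q=3: 257; q=4: 347; q=5: 408; q=6: 420; q=7: 378; q=8: 267.
Profit is maximized at q = 6. AVC there is 270/6 = $45 ≤ P, so producing beats shutting down (which would give -$84).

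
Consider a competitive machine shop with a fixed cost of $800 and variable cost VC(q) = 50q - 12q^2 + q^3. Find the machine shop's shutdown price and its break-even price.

AVC = 50 - 12q + q^2; minimized at q = 6, giving min AVC = $14. That is the shutdown price.
ATC = 800/q + 50 - 12q + q^2. Setting dATC/dq = −800/q^2 − 12 + 2q = 0 gives q = 10 (since 2·10^3 − 12·10^2 = 800).
min ATC = 800/10 + 50 − 12·10 + 10^2 = $110. That is the break-even price.
For $14 ≤ P < $110 the firm produces at a loss; below $14 it shuts down.

Shutdown price = $14; break-even price = $110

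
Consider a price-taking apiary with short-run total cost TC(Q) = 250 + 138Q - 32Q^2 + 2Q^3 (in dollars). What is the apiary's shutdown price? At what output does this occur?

$10 per unit, at Q = 8

The shutdown price is the minimum of AVC. VC = 138Q - 32Q^2 + 2Q^3, so AVC = 138 - 32Q + 2Q^2.
dAVC/dQ = -32 + 4Q = 0 gives Q = 8. min AVC = 138 - 32·8 + 2·8^2 = 10.
The firm shuts down for any P below $10.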